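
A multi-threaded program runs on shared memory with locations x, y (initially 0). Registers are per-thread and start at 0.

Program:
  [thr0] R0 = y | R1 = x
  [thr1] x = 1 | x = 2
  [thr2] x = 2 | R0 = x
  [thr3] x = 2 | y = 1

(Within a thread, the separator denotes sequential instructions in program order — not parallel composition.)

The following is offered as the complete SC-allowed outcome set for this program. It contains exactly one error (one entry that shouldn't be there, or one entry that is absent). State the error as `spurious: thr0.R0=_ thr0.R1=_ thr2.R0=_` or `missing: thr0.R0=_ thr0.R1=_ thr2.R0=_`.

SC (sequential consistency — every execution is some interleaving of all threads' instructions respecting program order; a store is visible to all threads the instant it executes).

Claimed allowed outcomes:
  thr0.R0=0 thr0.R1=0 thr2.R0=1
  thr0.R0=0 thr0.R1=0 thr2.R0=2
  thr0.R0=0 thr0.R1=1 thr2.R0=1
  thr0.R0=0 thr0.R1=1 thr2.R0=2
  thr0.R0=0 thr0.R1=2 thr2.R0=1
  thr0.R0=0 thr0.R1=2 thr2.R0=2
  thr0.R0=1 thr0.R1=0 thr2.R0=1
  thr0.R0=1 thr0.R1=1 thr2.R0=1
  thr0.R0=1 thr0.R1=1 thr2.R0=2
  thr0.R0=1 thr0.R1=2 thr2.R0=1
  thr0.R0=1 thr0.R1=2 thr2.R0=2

spurious: thr0.R0=1 thr0.R1=0 thr2.R0=1

outcome vector order: (thr0.R0,thr0.R1,thr2.R0)
under SC → 0/0/1 0/0/2 0/1/1 0/1/2 0/2/1 0/2/2 1/1/1 1/1/2 1/2/1 1/2/2
claimed∖SC = {1/0/1}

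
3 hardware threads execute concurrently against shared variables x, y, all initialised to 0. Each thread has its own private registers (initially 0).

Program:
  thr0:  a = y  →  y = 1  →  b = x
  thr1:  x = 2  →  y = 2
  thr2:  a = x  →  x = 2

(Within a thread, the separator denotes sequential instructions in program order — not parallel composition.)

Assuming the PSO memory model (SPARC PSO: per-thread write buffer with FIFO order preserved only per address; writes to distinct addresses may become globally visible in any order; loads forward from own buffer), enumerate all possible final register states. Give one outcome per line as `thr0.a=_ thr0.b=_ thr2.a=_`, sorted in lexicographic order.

outcome vector order: (thr0.a,thr0.b,thr2.a)
|PSO outcomes| = 8

thr0.a=0 thr0.b=0 thr2.a=0
thr0.a=0 thr0.b=0 thr2.a=2
thr0.a=0 thr0.b=2 thr2.a=0
thr0.a=0 thr0.b=2 thr2.a=2
thr0.a=2 thr0.b=0 thr2.a=0
thr0.a=2 thr0.b=0 thr2.a=2
thr0.a=2 thr0.b=2 thr2.a=0
thr0.a=2 thr0.b=2 thr2.a=2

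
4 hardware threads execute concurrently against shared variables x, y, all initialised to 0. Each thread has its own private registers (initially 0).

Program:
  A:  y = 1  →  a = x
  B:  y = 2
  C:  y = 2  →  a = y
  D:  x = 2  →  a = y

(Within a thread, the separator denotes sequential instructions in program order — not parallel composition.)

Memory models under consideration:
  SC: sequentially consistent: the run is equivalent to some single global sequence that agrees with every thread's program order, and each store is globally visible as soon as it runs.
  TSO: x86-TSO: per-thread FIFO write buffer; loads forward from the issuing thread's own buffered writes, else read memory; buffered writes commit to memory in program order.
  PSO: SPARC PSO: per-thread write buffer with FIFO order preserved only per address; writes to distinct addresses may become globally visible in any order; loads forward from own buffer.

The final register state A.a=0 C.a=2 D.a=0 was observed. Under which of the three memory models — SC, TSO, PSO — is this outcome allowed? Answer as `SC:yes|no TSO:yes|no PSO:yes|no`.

outcome vector order: (A.a,C.a,D.a)
[SC] allowed = {<0 1 1> <0 1 2> <0 2 1> <0 2 2> <2 1 0> <2 1 1> <2 1 2> <2 2 0> <2 2 1> <2 2 2>}
[TSO] allowed = {<0 1 0> <0 1 1> <0 1 2> <0 2 0> <0 2 1> <0 2 2> <2 1 0> <2 1 1> <2 1 2> <2 2 0> <2 2 1> <2 2 2>}
[PSO] allowed = {<0 1 0> <0 1 1> <0 1 2> <0 2 0> <0 2 1> <0 2 2> <2 1 0> <2 1 1> <2 1 2> <2 2 0> <2 2 1> <2 2 2>}
target <0 2 0> ∈ {TSO,PSO}

SC:no TSO:yes PSO:yes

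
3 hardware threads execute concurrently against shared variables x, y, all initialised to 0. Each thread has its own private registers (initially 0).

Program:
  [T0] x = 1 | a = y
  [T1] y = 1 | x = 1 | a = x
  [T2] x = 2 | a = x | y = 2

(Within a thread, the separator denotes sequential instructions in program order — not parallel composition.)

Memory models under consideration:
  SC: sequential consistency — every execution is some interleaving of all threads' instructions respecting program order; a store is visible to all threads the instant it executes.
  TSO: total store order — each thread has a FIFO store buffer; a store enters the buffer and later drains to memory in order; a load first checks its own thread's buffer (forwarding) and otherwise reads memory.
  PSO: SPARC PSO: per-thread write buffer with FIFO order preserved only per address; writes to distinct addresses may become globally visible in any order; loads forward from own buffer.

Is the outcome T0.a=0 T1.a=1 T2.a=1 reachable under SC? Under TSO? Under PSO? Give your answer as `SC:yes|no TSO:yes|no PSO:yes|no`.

SC:yes TSO:yes PSO:yes

outcome vector order: (T0.a,T1.a,T2.a)
under SC → 011 012 022 111 112 121 122 211 212 221 222
under TSO → 011 012 021 022 111 112 121 122 211 212 221 222
under PSO → 011 012 021 022 111 112 121 122 211 212 221 222
target 011 ∈ {SC,TSO,PSO}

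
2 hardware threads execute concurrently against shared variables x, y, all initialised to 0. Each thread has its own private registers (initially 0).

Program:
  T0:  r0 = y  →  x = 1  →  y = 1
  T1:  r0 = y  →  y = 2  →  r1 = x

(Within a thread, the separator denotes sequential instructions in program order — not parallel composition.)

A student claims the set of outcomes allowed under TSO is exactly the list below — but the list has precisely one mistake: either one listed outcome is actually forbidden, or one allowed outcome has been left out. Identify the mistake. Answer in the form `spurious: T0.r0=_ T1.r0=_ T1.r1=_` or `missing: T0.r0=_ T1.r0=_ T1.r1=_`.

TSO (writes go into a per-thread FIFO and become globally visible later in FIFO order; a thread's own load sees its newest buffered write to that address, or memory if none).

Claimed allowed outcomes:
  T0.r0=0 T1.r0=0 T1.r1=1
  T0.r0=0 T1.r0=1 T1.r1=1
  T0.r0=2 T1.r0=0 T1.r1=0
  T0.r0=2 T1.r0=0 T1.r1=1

missing: T0.r0=0 T1.r0=0 T1.r1=0

outcome vector order: (T0.r0,T1.r0,T1.r1)
[TSO] allowed = {0/0/0; 0/0/1; 0/1/1; 2/0/0; 2/0/1}
TSO∖claimed = {0/0/0}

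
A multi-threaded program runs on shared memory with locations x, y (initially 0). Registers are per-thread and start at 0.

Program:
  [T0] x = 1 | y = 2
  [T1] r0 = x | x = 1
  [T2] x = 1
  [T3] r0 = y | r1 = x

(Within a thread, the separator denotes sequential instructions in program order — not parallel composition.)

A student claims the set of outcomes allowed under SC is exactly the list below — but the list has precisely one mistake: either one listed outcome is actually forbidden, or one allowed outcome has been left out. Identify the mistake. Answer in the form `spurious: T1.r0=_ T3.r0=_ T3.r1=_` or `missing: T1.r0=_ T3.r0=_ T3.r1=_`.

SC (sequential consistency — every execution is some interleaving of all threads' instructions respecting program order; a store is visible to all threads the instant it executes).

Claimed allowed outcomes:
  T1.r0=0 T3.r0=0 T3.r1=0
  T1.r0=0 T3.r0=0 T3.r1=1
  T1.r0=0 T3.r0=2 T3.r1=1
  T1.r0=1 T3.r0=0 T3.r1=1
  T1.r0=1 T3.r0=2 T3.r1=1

missing: T1.r0=1 T3.r0=0 T3.r1=0

outcome vector order: (T1.r0,T3.r0,T3.r1)
[SC] allowed = {0/0/0 0/0/1 0/2/1 1/0/0 1/0/1 1/2/1}
SC∖claimed = {1/0/0}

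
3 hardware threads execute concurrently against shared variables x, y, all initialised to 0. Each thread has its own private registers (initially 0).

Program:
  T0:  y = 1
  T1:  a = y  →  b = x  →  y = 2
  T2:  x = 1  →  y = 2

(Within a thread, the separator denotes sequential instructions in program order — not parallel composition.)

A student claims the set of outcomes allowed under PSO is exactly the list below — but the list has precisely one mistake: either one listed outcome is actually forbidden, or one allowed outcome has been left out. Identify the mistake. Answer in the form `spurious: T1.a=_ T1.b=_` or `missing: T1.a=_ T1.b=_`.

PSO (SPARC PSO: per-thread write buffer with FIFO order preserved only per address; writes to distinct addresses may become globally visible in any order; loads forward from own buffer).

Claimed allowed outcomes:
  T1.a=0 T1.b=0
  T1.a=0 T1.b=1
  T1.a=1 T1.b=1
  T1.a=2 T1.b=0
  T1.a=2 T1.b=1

outcome vector order: (T1.a,T1.b)
PSO: 6 outcomes — {<0 0>, <0 1>, <1 0>, <1 1>, <2 0>, <2 1>}
PSO∖claimed = {<1 0>}

missing: T1.a=1 T1.b=0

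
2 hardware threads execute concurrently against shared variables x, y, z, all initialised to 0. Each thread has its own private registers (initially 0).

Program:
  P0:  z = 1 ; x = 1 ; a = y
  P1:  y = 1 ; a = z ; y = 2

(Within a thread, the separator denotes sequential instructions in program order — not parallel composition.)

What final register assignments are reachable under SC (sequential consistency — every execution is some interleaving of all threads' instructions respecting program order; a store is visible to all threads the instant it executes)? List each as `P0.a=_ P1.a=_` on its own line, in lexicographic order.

outcome vector order: (P0.a,P1.a)
|SC outcomes| = 5

P0.a=0 P1.a=1
P0.a=1 P1.a=0
P0.a=1 P1.a=1
P0.a=2 P1.a=0
P0.a=2 P1.a=1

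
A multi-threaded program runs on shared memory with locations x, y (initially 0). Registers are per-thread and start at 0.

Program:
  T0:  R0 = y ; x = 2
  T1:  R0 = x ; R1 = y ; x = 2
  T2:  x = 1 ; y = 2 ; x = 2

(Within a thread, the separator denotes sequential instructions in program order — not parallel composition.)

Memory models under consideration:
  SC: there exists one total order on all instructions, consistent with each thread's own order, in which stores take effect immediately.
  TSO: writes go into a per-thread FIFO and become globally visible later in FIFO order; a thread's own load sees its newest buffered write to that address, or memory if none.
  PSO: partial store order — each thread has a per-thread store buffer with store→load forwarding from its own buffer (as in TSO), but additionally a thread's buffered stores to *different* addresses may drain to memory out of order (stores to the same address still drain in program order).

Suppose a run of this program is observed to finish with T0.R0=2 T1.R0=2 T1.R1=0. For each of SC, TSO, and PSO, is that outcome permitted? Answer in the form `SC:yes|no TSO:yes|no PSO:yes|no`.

outcome vector order: (T0.R0,T1.R0,T1.R1)
under SC → (0,0,0) (0,0,2) (0,1,0) (0,1,2) (0,2,0) (0,2,2) (2,0,0) (2,0,2) (2,1,0) (2,1,2) (2,2,2)
under TSO → (0,0,0) (0,0,2) (0,1,0) (0,1,2) (0,2,0) (0,2,2) (2,0,0) (2,0,2) (2,1,0) (2,1,2) (2,2,2)
under PSO → (0,0,0) (0,0,2) (0,1,0) (0,1,2) (0,2,0) (0,2,2) (2,0,0) (2,0,2) (2,1,0) (2,1,2) (2,2,0) (2,2,2)
target (2,2,0) ∈ {PSO}

SC:no TSO:no PSO:yes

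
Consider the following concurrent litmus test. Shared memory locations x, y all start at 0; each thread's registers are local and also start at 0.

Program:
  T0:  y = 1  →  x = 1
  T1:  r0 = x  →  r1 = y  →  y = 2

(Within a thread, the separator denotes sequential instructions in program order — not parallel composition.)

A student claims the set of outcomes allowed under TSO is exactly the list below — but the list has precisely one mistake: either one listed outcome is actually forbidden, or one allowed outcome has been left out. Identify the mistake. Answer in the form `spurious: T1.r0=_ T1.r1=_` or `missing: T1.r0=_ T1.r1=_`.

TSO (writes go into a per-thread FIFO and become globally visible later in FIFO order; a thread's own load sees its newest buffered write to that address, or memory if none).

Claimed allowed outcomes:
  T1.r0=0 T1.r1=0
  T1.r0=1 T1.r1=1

missing: T1.r0=0 T1.r1=1

outcome vector order: (T1.r0,T1.r1)
TSO (3): (0,0) (0,1) (1,1)
TSO∖claimed = {(0,1)}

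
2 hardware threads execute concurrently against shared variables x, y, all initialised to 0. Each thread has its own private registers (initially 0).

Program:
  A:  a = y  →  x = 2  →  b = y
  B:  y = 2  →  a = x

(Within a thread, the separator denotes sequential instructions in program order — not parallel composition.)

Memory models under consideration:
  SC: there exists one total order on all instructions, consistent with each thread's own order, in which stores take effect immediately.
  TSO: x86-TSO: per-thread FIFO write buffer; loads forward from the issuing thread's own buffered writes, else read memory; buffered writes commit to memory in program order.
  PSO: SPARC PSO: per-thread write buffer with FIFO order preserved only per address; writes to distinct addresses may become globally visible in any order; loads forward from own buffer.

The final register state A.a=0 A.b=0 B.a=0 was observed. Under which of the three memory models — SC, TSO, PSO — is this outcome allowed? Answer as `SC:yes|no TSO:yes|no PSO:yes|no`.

SC:no TSO:yes PSO:yes

outcome vector order: (A.a,A.b,B.a)
under SC → (0,0,2); (0,2,0); (0,2,2); (2,2,0); (2,2,2)
under TSO → (0,0,0); (0,0,2); (0,2,0); (0,2,2); (2,2,0); (2,2,2)
under PSO → (0,0,0); (0,0,2); (0,2,0); (0,2,2); (2,2,0); (2,2,2)
target (0,0,0) ∈ {TSO,PSO}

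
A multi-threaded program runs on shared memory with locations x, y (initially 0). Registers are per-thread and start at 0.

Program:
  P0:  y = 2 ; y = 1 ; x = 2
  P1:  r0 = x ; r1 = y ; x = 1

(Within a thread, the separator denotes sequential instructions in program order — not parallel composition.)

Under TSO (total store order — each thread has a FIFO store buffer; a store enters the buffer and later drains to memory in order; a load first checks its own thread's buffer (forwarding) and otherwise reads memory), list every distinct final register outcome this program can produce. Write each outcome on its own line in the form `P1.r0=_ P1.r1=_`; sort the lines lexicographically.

P1.r0=0 P1.r1=0
P1.r0=0 P1.r1=1
P1.r0=0 P1.r1=2
P1.r0=2 P1.r1=1

outcome vector order: (P1.r0,P1.r1)
|TSO outcomes| = 4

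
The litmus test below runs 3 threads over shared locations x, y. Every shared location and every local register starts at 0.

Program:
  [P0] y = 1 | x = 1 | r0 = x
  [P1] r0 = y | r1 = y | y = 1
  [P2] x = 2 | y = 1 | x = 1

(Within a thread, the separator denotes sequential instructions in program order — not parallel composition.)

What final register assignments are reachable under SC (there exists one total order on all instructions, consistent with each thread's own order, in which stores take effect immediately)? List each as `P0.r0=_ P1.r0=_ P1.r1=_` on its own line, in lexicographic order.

P0.r0=1 P1.r0=0 P1.r1=0
P0.r0=1 P1.r0=0 P1.r1=1
P0.r0=1 P1.r0=1 P1.r1=1
P0.r0=2 P1.r0=0 P1.r1=0
P0.r0=2 P1.r0=0 P1.r1=1
P0.r0=2 P1.r0=1 P1.r1=1

outcome vector order: (P0.r0,P1.r0,P1.r1)
|SC outcomes| = 6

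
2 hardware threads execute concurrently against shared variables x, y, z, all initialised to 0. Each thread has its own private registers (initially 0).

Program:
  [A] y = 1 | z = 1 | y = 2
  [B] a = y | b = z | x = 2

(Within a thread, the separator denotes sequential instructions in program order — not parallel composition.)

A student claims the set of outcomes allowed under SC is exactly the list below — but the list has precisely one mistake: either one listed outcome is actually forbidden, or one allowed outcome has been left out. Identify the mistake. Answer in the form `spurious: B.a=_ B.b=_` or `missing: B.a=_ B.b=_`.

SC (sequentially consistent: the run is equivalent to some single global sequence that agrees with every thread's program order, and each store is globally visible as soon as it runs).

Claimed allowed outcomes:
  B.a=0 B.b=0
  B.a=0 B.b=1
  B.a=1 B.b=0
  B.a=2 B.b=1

outcome vector order: (B.a,B.b)
under SC → (0,0); (0,1); (1,0); (1,1); (2,1)
SC∖claimed = {(1,1)}

missing: B.a=1 B.b=1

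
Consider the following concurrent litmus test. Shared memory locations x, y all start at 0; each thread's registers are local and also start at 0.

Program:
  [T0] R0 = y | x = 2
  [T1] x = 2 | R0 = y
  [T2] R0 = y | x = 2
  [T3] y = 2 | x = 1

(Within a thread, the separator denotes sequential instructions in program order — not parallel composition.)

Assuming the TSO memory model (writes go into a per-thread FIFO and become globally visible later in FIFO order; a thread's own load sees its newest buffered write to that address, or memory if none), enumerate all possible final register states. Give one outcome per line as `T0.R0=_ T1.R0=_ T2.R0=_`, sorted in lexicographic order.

T0.R0=0 T1.R0=0 T2.R0=0
T0.R0=0 T1.R0=0 T2.R0=2
T0.R0=0 T1.R0=2 T2.R0=0
T0.R0=0 T1.R0=2 T2.R0=2
T0.R0=2 T1.R0=0 T2.R0=0
T0.R0=2 T1.R0=0 T2.R0=2
T0.R0=2 T1.R0=2 T2.R0=0
T0.R0=2 T1.R0=2 T2.R0=2

outcome vector order: (T0.R0,T1.R0,T2.R0)
|TSO outcomes| = 8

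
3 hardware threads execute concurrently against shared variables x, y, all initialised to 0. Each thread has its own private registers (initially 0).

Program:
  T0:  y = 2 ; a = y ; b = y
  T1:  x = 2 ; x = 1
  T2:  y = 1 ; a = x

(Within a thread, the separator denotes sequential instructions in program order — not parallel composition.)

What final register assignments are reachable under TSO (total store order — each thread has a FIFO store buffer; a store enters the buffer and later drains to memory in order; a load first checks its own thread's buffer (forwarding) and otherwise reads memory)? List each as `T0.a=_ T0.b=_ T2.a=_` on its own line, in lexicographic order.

outcome vector order: (T0.a,T0.b,T2.a)
|TSO outcomes| = 9

T0.a=1 T0.b=1 T2.a=0
T0.a=1 T0.b=1 T2.a=1
T0.a=1 T0.b=1 T2.a=2
T0.a=2 T0.b=1 T2.a=0
T0.a=2 T0.b=1 T2.a=1
T0.a=2 T0.b=1 T2.a=2
T0.a=2 T0.b=2 T2.a=0
T0.a=2 T0.b=2 T2.a=1
T0.a=2 T0.b=2 T2.a=2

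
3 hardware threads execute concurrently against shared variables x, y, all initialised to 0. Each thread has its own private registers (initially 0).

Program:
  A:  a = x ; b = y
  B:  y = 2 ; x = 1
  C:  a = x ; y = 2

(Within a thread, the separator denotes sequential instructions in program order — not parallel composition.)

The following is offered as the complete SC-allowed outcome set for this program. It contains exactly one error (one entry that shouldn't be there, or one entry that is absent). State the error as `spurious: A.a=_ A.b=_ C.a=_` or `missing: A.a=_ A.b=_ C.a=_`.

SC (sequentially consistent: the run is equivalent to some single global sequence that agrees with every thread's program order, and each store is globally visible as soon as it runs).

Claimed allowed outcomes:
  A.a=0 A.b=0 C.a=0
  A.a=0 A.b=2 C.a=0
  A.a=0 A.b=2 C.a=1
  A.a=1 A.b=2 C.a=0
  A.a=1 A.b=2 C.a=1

missing: A.a=0 A.b=0 C.a=1

outcome vector order: (A.a,A.b,C.a)
under SC → (0,0,0), (0,0,1), (0,2,0), (0,2,1), (1,2,0), (1,2,1)
SC∖claimed = {(0,0,1)}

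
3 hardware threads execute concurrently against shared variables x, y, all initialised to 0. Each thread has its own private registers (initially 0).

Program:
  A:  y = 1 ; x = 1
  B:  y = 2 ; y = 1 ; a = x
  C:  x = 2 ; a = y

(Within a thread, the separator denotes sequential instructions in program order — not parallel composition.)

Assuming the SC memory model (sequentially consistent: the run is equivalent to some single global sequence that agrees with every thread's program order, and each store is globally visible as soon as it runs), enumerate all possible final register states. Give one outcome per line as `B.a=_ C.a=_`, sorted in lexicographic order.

B.a=0 C.a=1
B.a=1 C.a=0
B.a=1 C.a=1
B.a=1 C.a=2
B.a=2 C.a=0
B.a=2 C.a=1
B.a=2 C.a=2

outcome vector order: (B.a,C.a)
|SC outcomes| = 7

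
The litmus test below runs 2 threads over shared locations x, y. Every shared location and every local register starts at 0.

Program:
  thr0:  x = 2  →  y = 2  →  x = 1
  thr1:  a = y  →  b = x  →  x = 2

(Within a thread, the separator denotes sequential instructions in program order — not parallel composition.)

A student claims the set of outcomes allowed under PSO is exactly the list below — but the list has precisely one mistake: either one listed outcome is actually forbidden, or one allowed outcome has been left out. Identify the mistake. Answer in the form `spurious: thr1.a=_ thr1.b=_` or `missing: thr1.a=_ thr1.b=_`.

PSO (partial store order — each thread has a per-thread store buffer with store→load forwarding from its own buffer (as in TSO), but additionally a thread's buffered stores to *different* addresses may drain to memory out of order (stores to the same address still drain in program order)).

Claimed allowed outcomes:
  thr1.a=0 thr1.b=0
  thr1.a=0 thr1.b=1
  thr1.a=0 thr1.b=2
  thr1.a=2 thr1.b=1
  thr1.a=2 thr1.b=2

missing: thr1.a=2 thr1.b=0

outcome vector order: (thr1.a,thr1.b)
PSO: 6 outcomes — {<0 0> <0 1> <0 2> <2 0> <2 1> <2 2>}
PSO∖claimed = {<2 0>}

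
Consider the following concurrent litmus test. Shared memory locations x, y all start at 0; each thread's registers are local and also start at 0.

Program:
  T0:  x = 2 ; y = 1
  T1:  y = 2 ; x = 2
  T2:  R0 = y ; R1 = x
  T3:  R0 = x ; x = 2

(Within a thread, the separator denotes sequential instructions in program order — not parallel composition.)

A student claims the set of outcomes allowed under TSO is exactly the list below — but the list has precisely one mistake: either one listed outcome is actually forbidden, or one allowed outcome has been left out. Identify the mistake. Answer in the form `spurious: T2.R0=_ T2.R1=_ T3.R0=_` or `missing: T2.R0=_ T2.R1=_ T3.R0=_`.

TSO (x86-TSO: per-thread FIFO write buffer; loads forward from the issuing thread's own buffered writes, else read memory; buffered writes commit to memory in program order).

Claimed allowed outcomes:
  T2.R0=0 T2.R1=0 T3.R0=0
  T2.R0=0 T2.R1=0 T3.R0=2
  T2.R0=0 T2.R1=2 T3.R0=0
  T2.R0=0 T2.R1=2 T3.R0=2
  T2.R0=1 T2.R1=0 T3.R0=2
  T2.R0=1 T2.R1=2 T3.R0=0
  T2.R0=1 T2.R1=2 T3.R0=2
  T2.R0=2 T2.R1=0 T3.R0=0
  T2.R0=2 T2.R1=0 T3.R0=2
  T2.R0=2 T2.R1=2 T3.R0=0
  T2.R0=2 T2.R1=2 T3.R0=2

outcome vector order: (T2.R0,T2.R1,T3.R0)
[TSO] allowed = {0/0/0; 0/0/2; 0/2/0; 0/2/2; 1/2/0; 1/2/2; 2/0/0; 2/0/2; 2/2/0; 2/2/2}
claimed∖TSO = {1/0/2}

spurious: T2.R0=1 T2.R1=0 T3.R0=2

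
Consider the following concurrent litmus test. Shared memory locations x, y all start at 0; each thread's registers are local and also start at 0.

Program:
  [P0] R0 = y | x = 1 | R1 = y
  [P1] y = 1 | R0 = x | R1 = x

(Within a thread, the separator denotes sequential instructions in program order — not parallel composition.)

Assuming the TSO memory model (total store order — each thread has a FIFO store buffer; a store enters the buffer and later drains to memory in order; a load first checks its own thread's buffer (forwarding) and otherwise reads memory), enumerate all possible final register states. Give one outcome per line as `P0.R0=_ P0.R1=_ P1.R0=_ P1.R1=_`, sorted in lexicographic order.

outcome vector order: (P0.R0,P0.R1,P1.R0,P1.R1)
|TSO outcomes| = 9

P0.R0=0 P0.R1=0 P1.R0=0 P1.R1=0
P0.R0=0 P0.R1=0 P1.R0=0 P1.R1=1
P0.R0=0 P0.R1=0 P1.R0=1 P1.R1=1
P0.R0=0 P0.R1=1 P1.R0=0 P1.R1=0
P0.R0=0 P0.R1=1 P1.R0=0 P1.R1=1
P0.R0=0 P0.R1=1 P1.R0=1 P1.R1=1
P0.R0=1 P0.R1=1 P1.R0=0 P1.R1=0
P0.R0=1 P0.R1=1 P1.R0=0 P1.R1=1
P0.R0=1 P0.R1=1 P1.R0=1 P1.R1=1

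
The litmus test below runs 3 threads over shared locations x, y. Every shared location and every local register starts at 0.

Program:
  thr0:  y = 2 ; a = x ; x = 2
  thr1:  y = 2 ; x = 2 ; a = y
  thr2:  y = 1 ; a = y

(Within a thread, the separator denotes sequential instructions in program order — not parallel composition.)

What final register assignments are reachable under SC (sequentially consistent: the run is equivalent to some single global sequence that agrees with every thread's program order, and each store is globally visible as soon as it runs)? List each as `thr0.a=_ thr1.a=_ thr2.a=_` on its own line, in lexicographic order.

outcome vector order: (thr0.a,thr1.a,thr2.a)
|SC outcomes| = 7

thr0.a=0 thr1.a=1 thr2.a=1
thr0.a=0 thr1.a=2 thr2.a=1
thr0.a=0 thr1.a=2 thr2.a=2
thr0.a=2 thr1.a=1 thr2.a=1
thr0.a=2 thr1.a=1 thr2.a=2
thr0.a=2 thr1.a=2 thr2.a=1
thr0.a=2 thr1.a=2 thr2.a=2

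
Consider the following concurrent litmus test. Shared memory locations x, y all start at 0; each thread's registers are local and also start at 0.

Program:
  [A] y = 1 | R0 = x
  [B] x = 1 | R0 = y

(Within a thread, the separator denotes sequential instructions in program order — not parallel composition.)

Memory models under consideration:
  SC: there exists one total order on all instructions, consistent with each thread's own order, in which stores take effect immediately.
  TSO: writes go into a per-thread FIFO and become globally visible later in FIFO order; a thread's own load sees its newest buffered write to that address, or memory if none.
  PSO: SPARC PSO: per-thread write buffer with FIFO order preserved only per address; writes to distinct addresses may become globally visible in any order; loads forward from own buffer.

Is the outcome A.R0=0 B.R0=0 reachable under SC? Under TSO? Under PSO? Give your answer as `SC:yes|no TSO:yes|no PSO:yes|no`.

outcome vector order: (A.R0,B.R0)
SC (3): 0/1, 1/0, 1/1
TSO (4): 0/0, 0/1, 1/0, 1/1
PSO (4): 0/0, 0/1, 1/0, 1/1
target 0/0 ∈ {TSO,PSO}

SC:no TSO:yes PSO:yes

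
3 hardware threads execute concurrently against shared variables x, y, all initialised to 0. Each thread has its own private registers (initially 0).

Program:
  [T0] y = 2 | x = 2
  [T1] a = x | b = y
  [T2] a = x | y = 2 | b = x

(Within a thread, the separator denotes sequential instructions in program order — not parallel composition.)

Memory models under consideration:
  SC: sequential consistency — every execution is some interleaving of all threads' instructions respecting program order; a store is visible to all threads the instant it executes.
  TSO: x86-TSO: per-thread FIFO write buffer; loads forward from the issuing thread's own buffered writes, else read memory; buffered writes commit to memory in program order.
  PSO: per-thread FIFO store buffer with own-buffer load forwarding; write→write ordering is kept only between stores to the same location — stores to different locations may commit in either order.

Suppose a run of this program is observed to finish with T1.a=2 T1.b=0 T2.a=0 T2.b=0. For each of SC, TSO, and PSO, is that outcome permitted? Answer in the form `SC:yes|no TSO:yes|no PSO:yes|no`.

outcome vector order: (T1.a,T1.b,T2.a,T2.b)
SC (9): <0 0 0 0>; <0 0 0 2>; <0 0 2 2>; <0 2 0 0>; <0 2 0 2>; <0 2 2 2>; <2 2 0 0>; <2 2 0 2>; <2 2 2 2>
TSO (9): <0 0 0 0>; <0 0 0 2>; <0 0 2 2>; <0 2 0 0>; <0 2 0 2>; <0 2 2 2>; <2 2 0 0>; <2 2 0 2>; <2 2 2 2>
PSO (12): <0 0 0 0>; <0 0 0 2>; <0 0 2 2>; <0 2 0 0>; <0 2 0 2>; <0 2 2 2>; <2 0 0 0>; <2 0 0 2>; <2 0 2 2>; <2 2 0 0>; <2 2 0 2>; <2 2 2 2>
target <2 0 0 0> ∈ {PSO}

SC:no TSO:no PSO:yes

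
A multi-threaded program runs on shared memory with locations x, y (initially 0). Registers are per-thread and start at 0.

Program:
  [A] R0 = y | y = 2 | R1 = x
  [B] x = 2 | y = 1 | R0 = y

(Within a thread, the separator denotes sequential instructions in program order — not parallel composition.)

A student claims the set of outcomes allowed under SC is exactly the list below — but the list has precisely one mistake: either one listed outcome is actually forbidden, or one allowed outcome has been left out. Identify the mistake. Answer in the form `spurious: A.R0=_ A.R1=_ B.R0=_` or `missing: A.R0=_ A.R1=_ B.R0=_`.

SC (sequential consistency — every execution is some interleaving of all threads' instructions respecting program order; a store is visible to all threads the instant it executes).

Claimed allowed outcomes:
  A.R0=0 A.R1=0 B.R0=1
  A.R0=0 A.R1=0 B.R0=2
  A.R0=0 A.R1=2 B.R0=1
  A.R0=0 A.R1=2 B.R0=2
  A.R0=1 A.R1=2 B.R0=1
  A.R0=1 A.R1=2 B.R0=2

spurious: A.R0=0 A.R1=0 B.R0=2

outcome vector order: (A.R0,A.R1,B.R0)
[SC] allowed = {001, 021, 022, 121, 122}
claimed∖SC = {002}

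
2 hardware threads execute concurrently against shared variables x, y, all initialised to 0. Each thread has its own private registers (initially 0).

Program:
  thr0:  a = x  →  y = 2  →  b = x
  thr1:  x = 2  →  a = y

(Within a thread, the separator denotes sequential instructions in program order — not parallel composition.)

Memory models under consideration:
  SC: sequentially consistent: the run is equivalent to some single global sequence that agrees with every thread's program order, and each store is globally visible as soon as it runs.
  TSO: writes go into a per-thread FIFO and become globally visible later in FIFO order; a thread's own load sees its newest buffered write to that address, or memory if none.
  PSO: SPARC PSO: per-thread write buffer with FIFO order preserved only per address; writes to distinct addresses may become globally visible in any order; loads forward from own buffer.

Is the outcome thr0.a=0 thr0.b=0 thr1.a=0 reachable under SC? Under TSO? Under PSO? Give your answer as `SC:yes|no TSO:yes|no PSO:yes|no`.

SC:no TSO:yes PSO:yes

outcome vector order: (thr0.a,thr0.b,thr1.a)
SC (5): 002 020 022 220 222
TSO (6): 000 002 020 022 220 222
PSO (6): 000 002 020 022 220 222
target 000 ∈ {TSO,PSO}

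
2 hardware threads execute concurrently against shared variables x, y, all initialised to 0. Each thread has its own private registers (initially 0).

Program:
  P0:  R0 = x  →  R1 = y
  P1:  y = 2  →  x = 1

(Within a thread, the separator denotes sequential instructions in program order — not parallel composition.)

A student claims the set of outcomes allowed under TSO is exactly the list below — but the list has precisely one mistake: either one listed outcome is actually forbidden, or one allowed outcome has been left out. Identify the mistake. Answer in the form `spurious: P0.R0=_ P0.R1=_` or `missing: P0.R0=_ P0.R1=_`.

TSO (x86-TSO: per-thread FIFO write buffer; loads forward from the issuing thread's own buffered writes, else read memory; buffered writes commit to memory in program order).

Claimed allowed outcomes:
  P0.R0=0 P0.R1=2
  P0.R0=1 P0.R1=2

missing: P0.R0=0 P0.R1=0

outcome vector order: (P0.R0,P0.R1)
TSO (3): (0,0) (0,2) (1,2)
TSO∖claimed = {(0,0)}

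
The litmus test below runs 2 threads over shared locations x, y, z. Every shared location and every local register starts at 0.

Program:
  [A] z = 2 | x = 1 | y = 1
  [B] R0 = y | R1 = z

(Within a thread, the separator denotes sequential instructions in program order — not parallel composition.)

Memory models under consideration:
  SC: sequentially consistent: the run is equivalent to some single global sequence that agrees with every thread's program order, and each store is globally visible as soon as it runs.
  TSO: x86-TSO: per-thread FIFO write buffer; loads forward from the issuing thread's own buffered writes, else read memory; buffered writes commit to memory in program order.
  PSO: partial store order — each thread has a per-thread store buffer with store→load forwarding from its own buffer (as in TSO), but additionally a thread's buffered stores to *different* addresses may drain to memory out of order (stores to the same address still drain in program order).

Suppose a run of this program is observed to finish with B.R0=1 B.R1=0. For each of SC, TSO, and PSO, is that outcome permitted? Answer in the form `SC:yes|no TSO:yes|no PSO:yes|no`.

SC:no TSO:no PSO:yes

outcome vector order: (B.R0,B.R1)
under SC → (0,0); (0,2); (1,2)
under TSO → (0,0); (0,2); (1,2)
under PSO → (0,0); (0,2); (1,0); (1,2)
target (1,0) ∈ {PSO}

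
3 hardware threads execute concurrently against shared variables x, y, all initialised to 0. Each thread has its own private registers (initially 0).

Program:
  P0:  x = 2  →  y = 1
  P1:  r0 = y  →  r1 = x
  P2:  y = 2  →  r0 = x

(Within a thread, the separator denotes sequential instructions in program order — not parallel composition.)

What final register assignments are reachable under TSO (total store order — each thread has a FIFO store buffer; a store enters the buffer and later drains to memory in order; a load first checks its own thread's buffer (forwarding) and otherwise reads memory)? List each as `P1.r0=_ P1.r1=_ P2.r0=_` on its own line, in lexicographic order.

outcome vector order: (P1.r0,P1.r1,P2.r0)
|TSO outcomes| = 10

P1.r0=0 P1.r1=0 P2.r0=0
P1.r0=0 P1.r1=0 P2.r0=2
P1.r0=0 P1.r1=2 P2.r0=0
P1.r0=0 P1.r1=2 P2.r0=2
P1.r0=1 P1.r1=2 P2.r0=0
P1.r0=1 P1.r1=2 P2.r0=2
P1.r0=2 P1.r1=0 P2.r0=0
P1.r0=2 P1.r1=0 P2.r0=2
P1.r0=2 P1.r1=2 P2.r0=0
P1.r0=2 P1.r1=2 P2.r0=2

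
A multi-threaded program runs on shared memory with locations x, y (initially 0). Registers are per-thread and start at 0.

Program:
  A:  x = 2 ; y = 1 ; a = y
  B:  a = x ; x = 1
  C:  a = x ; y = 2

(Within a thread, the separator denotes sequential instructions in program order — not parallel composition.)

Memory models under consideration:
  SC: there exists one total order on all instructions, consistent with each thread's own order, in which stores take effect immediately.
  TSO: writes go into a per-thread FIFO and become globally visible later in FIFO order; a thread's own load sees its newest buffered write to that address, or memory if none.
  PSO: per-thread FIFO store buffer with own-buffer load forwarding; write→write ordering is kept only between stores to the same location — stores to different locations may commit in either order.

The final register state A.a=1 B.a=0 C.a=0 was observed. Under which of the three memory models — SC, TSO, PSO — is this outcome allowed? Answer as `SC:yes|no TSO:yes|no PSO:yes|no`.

outcome vector order: (A.a,B.a,C.a)
SC (12): <1 0 0>; <1 0 1>; <1 0 2>; <1 2 0>; <1 2 1>; <1 2 2>; <2 0 0>; <2 0 1>; <2 0 2>; <2 2 0>; <2 2 1>; <2 2 2>
TSO (12): <1 0 0>; <1 0 1>; <1 0 2>; <1 2 0>; <1 2 1>; <1 2 2>; <2 0 0>; <2 0 1>; <2 0 2>; <2 2 0>; <2 2 1>; <2 2 2>
PSO (12): <1 0 0>; <1 0 1>; <1 0 2>; <1 2 0>; <1 2 1>; <1 2 2>; <2 0 0>; <2 0 1>; <2 0 2>; <2 2 0>; <2 2 1>; <2 2 2>
target <1 0 0> ∈ {SC,TSO,PSO}

SC:yes TSO:yes PSO:yes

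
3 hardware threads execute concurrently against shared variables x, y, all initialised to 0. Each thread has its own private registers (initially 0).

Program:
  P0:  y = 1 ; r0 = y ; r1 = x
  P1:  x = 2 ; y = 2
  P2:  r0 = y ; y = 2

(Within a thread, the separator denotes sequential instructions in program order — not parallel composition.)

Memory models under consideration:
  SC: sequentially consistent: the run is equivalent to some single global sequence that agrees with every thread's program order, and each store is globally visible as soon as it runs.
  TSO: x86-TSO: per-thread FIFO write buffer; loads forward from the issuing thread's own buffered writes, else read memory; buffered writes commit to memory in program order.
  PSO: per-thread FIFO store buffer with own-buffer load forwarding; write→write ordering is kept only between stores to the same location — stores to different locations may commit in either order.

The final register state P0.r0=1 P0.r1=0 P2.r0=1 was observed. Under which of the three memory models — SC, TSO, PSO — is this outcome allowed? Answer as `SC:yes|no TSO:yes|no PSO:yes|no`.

outcome vector order: (P0.r0,P0.r1,P2.r0)
SC: 11 outcomes — {(1,0,0); (1,0,1); (1,0,2); (1,2,0); (1,2,1); (1,2,2); (2,0,0); (2,0,1); (2,2,0); (2,2,1); (2,2,2)}
TSO: 11 outcomes — {(1,0,0); (1,0,1); (1,0,2); (1,2,0); (1,2,1); (1,2,2); (2,0,0); (2,0,1); (2,2,0); (2,2,1); (2,2,2)}
PSO: 12 outcomes — {(1,0,0); (1,0,1); (1,0,2); (1,2,0); (1,2,1); (1,2,2); (2,0,0); (2,0,1); (2,0,2); (2,2,0); (2,2,1); (2,2,2)}
target (1,0,1) ∈ {SC,TSO,PSO}

SC:yes TSO:yes PSO:yes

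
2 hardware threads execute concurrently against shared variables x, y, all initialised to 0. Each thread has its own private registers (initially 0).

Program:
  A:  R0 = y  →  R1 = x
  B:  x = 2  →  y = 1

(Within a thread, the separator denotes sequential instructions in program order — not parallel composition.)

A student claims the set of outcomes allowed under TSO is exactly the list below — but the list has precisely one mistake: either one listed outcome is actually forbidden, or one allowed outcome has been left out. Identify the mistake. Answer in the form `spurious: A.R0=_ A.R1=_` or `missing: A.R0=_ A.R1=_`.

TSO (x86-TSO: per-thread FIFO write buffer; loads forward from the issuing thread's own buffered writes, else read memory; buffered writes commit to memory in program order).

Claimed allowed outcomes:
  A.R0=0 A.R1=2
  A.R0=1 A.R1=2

missing: A.R0=0 A.R1=0

outcome vector order: (A.R0,A.R1)
[TSO] allowed = {0/0; 0/2; 1/2}
TSO∖claimed = {0/0}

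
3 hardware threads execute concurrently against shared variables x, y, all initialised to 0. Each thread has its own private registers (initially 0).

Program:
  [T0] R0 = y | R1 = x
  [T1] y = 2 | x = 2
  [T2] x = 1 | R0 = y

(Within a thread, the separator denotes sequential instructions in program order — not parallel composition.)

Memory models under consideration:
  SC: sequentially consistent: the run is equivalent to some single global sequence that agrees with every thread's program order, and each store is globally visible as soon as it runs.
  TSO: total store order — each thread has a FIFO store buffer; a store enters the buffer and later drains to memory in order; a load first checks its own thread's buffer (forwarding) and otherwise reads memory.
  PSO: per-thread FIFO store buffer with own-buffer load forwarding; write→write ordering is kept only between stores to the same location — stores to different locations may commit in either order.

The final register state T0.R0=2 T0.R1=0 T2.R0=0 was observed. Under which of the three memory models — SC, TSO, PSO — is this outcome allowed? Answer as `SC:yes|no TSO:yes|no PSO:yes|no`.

SC:no TSO:yes PSO:yes

outcome vector order: (T0.R0,T0.R1,T2.R0)
SC (11): 0/0/0, 0/0/2, 0/1/0, 0/1/2, 0/2/0, 0/2/2, 2/0/2, 2/1/0, 2/1/2, 2/2/0, 2/2/2
TSO (12): 0/0/0, 0/0/2, 0/1/0, 0/1/2, 0/2/0, 0/2/2, 2/0/0, 2/0/2, 2/1/0, 2/1/2, 2/2/0, 2/2/2
PSO (12): 0/0/0, 0/0/2, 0/1/0, 0/1/2, 0/2/0, 0/2/2, 2/0/0, 2/0/2, 2/1/0, 2/1/2, 2/2/0, 2/2/2
target 2/0/0 ∈ {TSO,PSO}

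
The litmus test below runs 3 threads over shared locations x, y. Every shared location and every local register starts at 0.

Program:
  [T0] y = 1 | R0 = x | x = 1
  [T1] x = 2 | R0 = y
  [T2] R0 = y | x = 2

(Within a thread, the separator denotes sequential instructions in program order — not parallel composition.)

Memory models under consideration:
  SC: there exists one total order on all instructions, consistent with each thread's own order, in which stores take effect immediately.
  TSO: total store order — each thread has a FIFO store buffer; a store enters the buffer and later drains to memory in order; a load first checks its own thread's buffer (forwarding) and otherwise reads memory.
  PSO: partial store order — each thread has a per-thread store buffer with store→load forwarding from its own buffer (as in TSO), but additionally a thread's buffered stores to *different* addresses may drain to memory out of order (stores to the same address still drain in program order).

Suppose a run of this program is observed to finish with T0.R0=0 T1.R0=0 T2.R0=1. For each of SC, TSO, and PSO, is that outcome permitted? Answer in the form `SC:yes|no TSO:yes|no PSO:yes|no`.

outcome vector order: (T0.R0,T1.R0,T2.R0)
SC: 6 outcomes — {<0 1 0> <0 1 1> <2 0 0> <2 0 1> <2 1 0> <2 1 1>}
TSO: 8 outcomes — {<0 0 0> <0 0 1> <0 1 0> <0 1 1> <2 0 0> <2 0 1> <2 1 0> <2 1 1>}
PSO: 8 outcomes — {<0 0 0> <0 0 1> <0 1 0> <0 1 1> <2 0 0> <2 0 1> <2 1 0> <2 1 1>}
target <0 0 1> ∈ {TSO,PSO}

SC:no TSO:yes PSO:yes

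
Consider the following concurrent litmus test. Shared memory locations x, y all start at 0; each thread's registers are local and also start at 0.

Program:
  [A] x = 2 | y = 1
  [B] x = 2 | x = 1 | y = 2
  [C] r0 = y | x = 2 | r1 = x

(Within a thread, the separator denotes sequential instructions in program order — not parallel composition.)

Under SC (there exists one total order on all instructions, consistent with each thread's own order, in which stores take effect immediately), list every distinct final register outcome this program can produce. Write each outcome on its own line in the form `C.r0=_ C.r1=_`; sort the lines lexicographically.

outcome vector order: (C.r0,C.r1)
|SC outcomes| = 5

C.r0=0 C.r1=1
C.r0=0 C.r1=2
C.r0=1 C.r1=1
C.r0=1 C.r1=2
C.r0=2 C.r1=2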